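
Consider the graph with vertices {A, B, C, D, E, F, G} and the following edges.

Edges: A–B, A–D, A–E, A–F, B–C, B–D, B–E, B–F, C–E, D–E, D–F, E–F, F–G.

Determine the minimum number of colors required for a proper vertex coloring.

A, B, D, E, F form a clique, so at least 5 colors are needed.
5 colors suffice: A=4, B=1, C=3, D=5, E=2, F=3, G=1. Every edge joins two different colors.

5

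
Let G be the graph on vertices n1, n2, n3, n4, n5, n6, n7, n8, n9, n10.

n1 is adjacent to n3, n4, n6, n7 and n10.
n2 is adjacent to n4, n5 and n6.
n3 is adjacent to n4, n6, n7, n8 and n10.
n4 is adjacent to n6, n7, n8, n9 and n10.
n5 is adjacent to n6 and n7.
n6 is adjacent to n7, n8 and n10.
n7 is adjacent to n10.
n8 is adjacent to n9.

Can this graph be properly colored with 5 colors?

n1, n3, n4, n6, n7, n10 are mutually adjacent (a clique of size 6), so at least 6 colors are needed.
So 5 colors are not enough.

No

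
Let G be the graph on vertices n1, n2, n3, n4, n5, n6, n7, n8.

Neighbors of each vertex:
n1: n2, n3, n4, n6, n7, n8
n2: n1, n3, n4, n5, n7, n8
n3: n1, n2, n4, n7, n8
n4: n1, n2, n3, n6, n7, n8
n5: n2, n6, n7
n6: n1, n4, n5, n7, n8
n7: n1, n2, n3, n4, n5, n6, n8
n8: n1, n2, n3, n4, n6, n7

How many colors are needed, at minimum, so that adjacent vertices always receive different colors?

n1, n2, n3, n4, n7, n8 form a clique, so at least 6 colors are needed.
One proper 6-coloring: n1=4, n2=2, n3=6, n4=5, n5=3, n6=2, n7=1, n8=3. Every edge joins two different colors.

6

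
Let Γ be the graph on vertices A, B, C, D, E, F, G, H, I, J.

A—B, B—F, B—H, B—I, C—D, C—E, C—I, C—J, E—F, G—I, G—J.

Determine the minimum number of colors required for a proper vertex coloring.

3

The cycle E-C-I-B-F-E has odd length 5, so it cannot be 2-colored; at least 3 colors are needed.
3 colors suffice: color 1 → {B, C, G}; color 2 → {A, D, F, H, I, J}; color 3 → {E}. Each edge has distinct colors on its endpoints.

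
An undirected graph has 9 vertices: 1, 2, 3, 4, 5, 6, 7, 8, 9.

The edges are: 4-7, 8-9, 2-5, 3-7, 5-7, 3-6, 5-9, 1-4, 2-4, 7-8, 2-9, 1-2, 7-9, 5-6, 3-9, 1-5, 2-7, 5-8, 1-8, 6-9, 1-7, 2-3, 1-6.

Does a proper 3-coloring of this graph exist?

No

5, 7, 8, 9 are pairwise adjacent (a clique of size 4), so at least 4 colors are needed.
So 3 colors are not enough.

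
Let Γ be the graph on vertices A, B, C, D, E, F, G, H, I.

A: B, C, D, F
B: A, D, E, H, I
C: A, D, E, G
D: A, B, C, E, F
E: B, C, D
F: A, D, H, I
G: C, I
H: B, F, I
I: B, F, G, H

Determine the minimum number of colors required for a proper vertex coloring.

3

A, C, D form a triangle, so at least 3 colors are needed.
3 colors suffice: color 1 → {B, C, F}; color 2 → {D, I}; color 3 → {A, E, G, H}. Each edge has distinct colors on its endpoints.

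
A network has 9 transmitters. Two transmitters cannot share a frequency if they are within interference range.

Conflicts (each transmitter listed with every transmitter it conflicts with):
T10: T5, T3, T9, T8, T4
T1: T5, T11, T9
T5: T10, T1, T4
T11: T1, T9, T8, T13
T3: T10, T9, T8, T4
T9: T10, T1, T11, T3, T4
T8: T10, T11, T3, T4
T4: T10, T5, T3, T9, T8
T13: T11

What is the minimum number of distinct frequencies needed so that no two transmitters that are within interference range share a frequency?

T10, T3, T9, T4 all conflict with each other, so at least 4 frequencies are needed.
A valid assignment using 4 frequencies: T10=3, T1=3, T5=1, T11=2, T3=4, T9=1, T8=1, T4=2, T13=1. Every pair that conflicts lands in different frequencies.

4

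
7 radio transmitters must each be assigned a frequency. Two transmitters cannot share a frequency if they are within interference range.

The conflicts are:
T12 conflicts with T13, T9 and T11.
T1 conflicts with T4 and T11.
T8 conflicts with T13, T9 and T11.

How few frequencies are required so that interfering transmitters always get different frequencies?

T8 and T11 conflict, so at least 2 frequencies are needed.
2 frequencies suffice: frequency 1 → {T13, T4, T9, T11}; frequency 2 → {T12, T1, T8}. Each listed conflict is separated.

2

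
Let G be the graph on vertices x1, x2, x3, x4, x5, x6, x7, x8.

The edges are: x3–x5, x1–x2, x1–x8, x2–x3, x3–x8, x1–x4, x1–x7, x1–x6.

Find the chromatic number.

2

x1 and x8 are adjacent, so at least 2 colors are needed.
A valid assignment using 2 colors: x1=1, x2=2, x3=1, x4=2, x5=2, x6=2, x7=2, x8=2. Every edge joins two different colors.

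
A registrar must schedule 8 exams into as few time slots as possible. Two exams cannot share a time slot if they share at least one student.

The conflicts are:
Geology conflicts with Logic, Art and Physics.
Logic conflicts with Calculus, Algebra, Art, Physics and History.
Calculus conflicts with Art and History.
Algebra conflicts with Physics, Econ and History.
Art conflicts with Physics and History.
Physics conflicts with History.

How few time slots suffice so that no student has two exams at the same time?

4

Logic, Algebra, Physics, History are mutually in conflict, so at least 4 time slots are needed.
4 time slots suffice: time slot 1 → {Logic, Econ}; time slot 2 → {Geology, History}; time slot 3 → {Algebra, Art}; time slot 4 → {Calculus, Physics}. Each listed conflict is separated.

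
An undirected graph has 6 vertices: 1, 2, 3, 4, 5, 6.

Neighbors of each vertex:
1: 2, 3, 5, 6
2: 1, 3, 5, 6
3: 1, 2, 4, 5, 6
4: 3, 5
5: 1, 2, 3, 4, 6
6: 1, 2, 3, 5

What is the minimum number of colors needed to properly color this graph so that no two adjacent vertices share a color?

1, 2, 3, 5, 6 are pairwise adjacent (a clique of size 5), so at least 5 colors are needed.
5 colors suffice: color red → {5}; color blue → {3}; color green → {2, 4}; color yellow → {6}; color purple → {1}. No two adjacent vertices share a color.

5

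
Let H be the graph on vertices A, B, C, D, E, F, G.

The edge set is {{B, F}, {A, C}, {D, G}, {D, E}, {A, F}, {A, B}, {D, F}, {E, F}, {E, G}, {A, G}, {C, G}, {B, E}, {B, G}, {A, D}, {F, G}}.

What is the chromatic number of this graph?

4

A, D, F, G are mutually adjacent (a clique of size 4), so at least 4 colors are needed.
4 colors suffice: A=2, B=4, C=3, D=4, E=2, F=3, G=1. Every edge joins two different colors.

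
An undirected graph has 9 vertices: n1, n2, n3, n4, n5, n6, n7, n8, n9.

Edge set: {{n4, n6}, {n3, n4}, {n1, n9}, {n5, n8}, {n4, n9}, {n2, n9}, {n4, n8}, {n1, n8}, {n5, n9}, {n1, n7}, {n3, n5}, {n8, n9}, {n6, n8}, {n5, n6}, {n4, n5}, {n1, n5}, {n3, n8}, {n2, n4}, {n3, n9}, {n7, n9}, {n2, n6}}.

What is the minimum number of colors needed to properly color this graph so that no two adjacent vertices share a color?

n3, n4, n5, n8, n9 are mutually adjacent (a clique of size 5), so at least 5 colors are needed.
5 colors suffice: n1=4, n2=2, n3=5, n4=4, n5=2, n6=1, n7=2, n8=3, n9=1. Each edge has distinct colors on its endpoints.

5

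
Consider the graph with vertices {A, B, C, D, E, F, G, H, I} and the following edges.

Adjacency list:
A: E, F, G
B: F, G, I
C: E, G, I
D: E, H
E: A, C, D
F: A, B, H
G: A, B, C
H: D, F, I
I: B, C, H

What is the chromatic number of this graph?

3

The cycle D-H-I-C-E-D has odd length 5, so it cannot be 2-colored; at least 3 colors are needed.
3 colors suffice: color 1 → {E, F, G, I}; color 2 → {A, B, C, H}; color 3 → {D}. Each edge has distinct colors on its endpoints.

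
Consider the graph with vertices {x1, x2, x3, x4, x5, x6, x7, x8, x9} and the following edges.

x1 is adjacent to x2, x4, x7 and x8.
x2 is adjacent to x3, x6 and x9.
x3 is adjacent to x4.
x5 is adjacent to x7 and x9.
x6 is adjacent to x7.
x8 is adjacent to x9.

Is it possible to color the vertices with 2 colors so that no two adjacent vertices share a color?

The cycle x7-x6-x2-x9-x5-x7 has odd length 5, so it cannot be 2-colored; at least 3 colors are needed.
So 2 colors are not enough.

No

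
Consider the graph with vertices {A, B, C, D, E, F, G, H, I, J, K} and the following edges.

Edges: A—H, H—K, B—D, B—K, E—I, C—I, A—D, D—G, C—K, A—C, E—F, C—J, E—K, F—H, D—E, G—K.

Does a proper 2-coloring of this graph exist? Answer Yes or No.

The cycle E-K-C-A-D-E has odd length 5, so it cannot be 2-colored; at least 3 colors are needed.
So 2 colors are not enough.

No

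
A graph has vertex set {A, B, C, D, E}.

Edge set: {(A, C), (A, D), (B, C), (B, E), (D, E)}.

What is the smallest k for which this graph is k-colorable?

The cycle B-C-A-D-E-B has odd length 5, so it cannot be 2-colored; at least 3 colors are needed.
3 colors suffice: color red → {A, B}; color blue → {C, E}; color green → {D}. Each edge has distinct colors on its endpoints.

3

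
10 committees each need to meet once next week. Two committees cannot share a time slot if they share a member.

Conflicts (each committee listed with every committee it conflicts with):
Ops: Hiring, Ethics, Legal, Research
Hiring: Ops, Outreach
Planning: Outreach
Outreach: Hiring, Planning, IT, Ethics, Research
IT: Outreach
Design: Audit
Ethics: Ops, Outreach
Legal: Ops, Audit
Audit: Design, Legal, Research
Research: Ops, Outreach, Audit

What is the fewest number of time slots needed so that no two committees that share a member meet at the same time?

2

Design and Audit conflict, so at least 2 time slots are needed.
2 time slots suffice: time slot 1 → {Ops, Outreach, Audit}; time slot 2 → {Hiring, Planning, IT, Design, Ethics, Legal, Research}. Every pair that conflicts lands in different time slots.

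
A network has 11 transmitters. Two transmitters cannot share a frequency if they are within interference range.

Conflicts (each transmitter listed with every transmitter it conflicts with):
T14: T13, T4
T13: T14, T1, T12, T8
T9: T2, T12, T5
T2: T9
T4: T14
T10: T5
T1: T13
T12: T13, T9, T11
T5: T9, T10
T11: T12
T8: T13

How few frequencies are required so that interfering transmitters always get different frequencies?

T13 and T12 conflict, so at least 2 frequencies are needed.
Using 2 frequencies: T14=2, T13=1, T9=1, T2=2, T4=1, T10=1, T1=2, T12=2, T5=2, T11=1, T8=2. No two conflicting transmitters share a frequency.

2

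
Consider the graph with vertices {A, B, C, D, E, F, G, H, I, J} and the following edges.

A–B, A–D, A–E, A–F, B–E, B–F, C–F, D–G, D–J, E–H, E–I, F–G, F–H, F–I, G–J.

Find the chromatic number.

D, G, J are pairwise adjacent, so at least 3 colors are needed.
3 colors suffice: color 1 → {D, E, F}; color 2 → {A, C, G, H, I}; color 3 → {B, J}. Every edge joins two different colors.

3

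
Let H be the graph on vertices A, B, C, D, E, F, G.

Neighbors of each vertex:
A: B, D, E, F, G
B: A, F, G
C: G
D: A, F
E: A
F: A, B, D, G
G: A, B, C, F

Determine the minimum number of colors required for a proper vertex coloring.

A, B, F, G are mutually adjacent (a clique of size 4), so at least 4 colors are needed.
A valid assignment using 4 colors: A=1, B=4, C=1, D=3, E=2, F=2, G=3. Every edge joins two different colors.

4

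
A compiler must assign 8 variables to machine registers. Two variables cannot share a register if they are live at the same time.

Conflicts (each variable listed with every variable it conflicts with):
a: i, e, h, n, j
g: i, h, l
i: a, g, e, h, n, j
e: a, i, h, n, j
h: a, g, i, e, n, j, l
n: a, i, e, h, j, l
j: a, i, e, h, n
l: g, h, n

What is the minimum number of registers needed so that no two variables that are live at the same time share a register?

a, i, e, h, n, j are mutually in conflict, so at least 6 registers are needed.
6 registers suffice: register 1 → {h}; register 2 → {g, n}; register 3 → {i, l}; register 4 → {a}; register 5 → {e}; register 6 → {j}. Each listed conflict is separated.

6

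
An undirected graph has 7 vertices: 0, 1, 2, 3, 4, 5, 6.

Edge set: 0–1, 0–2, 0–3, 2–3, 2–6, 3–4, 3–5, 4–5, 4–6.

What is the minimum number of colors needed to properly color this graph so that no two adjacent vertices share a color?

3, 4, 5 are pairwise adjacent, so at least 3 colors are needed.
3 colors suffice: color red → {1, 3, 6}; color blue → {2, 4}; color green → {0, 5}. No two adjacent vertices share a color.

3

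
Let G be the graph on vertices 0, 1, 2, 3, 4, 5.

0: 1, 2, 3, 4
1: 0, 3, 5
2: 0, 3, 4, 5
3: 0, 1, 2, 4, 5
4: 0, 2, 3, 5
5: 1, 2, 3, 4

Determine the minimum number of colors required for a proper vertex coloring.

2, 3, 4, 5 form a clique, so at least 4 colors are needed.
4 colors suffice: color red → {3}; color blue → {0, 5}; color green → {1, 4}; color yellow → {2}. No two adjacent vertices share a color.

4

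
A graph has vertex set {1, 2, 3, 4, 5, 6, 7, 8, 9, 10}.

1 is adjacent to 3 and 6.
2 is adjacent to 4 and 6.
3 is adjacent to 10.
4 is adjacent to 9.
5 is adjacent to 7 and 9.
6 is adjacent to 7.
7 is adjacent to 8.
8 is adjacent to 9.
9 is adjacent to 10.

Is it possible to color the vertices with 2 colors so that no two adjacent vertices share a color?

No

The cycle 10-9-4-2-6-1-3-10 has odd length 7, so it cannot be 2-colored; at least 3 colors are needed.
So 2 colors are not enough.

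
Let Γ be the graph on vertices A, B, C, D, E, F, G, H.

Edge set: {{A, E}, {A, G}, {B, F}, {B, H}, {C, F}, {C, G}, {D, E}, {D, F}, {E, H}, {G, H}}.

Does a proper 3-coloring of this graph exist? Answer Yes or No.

The chromatic number is 3. The cycle H-E-D-F-B-H has odd length 5, so it cannot be 2-colored; at least 3 colors are needed.
A valid assignment using 3 colors: A=2, B=3, C=2, D=2, E=1, F=1, G=1, H=2.
That is already a proper 3-coloring.

Yes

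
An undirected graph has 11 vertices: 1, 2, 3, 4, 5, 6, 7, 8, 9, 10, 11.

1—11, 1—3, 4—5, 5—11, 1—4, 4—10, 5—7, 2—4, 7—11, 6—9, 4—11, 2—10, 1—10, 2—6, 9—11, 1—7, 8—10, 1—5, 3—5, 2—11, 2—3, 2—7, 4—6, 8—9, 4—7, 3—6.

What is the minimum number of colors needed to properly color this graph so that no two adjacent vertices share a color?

1, 4, 5, 7, 11 are mutually adjacent (a clique of size 5), so at least 5 colors are needed.
5 colors suffice: 1=blue, 2=blue, 3=red, 4=red, 5=yellow, 6=green, 7=purple, 8=blue, 9=red, 10=green, 11=green. Every edge joins two different colors.

5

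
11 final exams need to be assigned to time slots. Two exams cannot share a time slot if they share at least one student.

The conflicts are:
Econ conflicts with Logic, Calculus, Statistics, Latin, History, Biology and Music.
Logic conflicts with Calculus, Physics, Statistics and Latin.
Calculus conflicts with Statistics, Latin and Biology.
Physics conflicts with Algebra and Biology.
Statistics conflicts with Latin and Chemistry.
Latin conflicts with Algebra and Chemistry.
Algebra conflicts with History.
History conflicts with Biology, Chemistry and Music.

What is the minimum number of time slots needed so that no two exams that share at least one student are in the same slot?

Econ, Logic, Calculus, Statistics, Latin all conflict with each other, so at least 5 time slots are needed.
Using 5 time slots: Econ=1, Logic=5, Calculus=4, Physics=1, Statistics=3, Latin=2, Algebra=3, History=2, Biology=3, Chemistry=1, Music=3. No two conflicting exams share a time slot.

5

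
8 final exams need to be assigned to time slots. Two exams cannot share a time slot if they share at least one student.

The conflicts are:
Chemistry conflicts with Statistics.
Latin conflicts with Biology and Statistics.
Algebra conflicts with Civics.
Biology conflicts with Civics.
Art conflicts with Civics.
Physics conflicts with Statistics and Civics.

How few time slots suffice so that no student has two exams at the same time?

The cycle Biology-Latin-Statistics-Physics-Civics-Biology has odd length 5, so it cannot be 2-colored; at least 3 time slots are needed.
A valid assignment using 3 time slots: Chemistry=2, Latin=3, Algebra=2, Biology=2, Art=2, Physics=2, Statistics=1, Civics=1. Every pair that conflicts lands in different time slots.

3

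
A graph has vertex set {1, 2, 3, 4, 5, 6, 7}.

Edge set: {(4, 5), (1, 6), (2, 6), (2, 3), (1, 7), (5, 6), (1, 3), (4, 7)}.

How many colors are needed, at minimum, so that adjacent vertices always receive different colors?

3

The cycle 4-5-6-1-7-4 has odd length 5, so it cannot be 2-colored; at least 3 colors are needed.
3 colors suffice: 1=a, 2=a, 3=b, 4=c, 5=a, 6=b, 7=b. Each edge has distinct colors on its endpoints.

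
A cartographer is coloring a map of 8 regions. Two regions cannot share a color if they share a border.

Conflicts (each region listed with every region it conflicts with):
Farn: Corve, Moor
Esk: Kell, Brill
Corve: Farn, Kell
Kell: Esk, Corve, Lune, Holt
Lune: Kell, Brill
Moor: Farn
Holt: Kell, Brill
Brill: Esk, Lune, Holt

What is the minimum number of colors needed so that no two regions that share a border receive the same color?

Holt and Brill conflict, so at least 2 colors are needed.
2 colors suffice: color 1 → {Farn, Kell, Brill}; color 2 → {Esk, Corve, Lune, Moor, Holt}. Each listed conflict is separated.

2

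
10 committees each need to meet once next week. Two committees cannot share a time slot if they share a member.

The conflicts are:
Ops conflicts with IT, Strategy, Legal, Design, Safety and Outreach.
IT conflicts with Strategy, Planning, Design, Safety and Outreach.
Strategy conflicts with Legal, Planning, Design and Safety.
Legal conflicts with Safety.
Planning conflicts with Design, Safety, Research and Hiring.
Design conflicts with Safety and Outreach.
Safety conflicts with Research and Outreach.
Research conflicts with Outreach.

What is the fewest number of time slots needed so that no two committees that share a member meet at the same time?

5

IT, Strategy, Planning, Design, Safety all conflict with each other, so at least 5 time slots are needed.
5 time slots suffice: Ops=2, IT=4, Strategy=3, Legal=4, Planning=2, Design=5, Safety=1, Research=4, Outreach=3, Hiring=1. Each listed conflict is separated.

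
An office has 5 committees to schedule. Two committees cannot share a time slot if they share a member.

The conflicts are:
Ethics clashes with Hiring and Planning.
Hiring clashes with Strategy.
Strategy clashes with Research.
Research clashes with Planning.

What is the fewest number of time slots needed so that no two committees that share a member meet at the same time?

3

The cycle Hiring-Ethics-Planning-Research-Strategy-Hiring has odd length 5, so it cannot be 2-colored; at least 3 time slots are needed.
3 time slots suffice: time slot 1 → {Strategy, Planning}; time slot 2 → {Ethics, Research}; time slot 3 → {Hiring}. No two conflicting committees share a time slot.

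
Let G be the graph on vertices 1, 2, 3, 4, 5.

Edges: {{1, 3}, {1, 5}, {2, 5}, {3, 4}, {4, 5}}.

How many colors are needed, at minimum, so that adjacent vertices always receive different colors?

3 and 4 are adjacent, so at least 2 colors are needed.
2 colors suffice: color a → {3, 5}; color b → {1, 2, 4}. Every edge joins two different colors.

2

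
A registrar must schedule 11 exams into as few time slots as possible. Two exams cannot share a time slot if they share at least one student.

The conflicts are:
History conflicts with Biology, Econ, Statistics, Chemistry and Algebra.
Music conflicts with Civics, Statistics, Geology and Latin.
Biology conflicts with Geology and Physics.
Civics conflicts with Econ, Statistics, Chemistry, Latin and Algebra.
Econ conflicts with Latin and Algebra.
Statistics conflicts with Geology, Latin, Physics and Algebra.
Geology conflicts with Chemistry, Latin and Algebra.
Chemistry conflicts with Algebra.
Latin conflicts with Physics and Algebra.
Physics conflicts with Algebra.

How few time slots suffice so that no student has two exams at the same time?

4

Civics, Econ, Latin, Algebra all conflict with each other, so at least 4 time slots are needed.
A valid assignment using 4 time slots: History=2, Music=1, Biology=1, Civics=4, Econ=3, Statistics=3, Geology=4, Chemistry=3, Latin=2, Physics=4, Algebra=1. Each listed conflict is separated.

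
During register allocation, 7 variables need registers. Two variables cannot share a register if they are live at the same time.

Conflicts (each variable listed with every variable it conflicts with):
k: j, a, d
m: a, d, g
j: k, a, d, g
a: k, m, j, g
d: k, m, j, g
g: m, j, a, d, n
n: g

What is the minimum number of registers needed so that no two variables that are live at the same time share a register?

3

j, d, g all conflict with each other, so at least 3 registers are needed.
3 registers suffice: k=1, m=2, j=2, a=3, d=3, g=1, n=2. Each listed conflict is separated.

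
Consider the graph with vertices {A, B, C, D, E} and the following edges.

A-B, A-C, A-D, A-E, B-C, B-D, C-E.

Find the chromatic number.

3

A, B, D are mutually adjacent, so at least 3 colors are needed.
One proper 3-coloring: A=red, B=blue, C=green, D=green, E=blue. No two adjacent vertices share a color.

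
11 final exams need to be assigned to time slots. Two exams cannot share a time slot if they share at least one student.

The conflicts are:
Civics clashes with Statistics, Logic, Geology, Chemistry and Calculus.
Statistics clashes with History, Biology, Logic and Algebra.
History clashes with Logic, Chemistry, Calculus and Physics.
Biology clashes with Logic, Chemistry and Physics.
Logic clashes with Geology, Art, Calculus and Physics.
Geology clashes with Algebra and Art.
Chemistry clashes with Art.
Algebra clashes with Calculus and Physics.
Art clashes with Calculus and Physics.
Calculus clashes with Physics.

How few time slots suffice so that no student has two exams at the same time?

4

Logic, Art, Calculus, Physics are mutually in conflict, so at least 4 time slots are needed.
4 time slots suffice: time slot 1 → {Logic, Chemistry, Algebra}; time slot 2 → {Statistics, Geology, Calculus}; time slot 3 → {Civics, Physics}; time slot 4 → {History, Biology, Art}. No two conflicting exams share a time slot.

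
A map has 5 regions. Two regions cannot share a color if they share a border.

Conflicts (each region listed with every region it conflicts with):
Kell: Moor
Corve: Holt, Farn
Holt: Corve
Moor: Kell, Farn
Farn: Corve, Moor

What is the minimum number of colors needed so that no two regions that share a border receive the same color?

2

Corve and Holt conflict, so at least 2 colors are needed.
2 colors suffice: color 1 → {Corve, Moor}; color 2 → {Kell, Holt, Farn}. Every pair that conflicts lands in different colors.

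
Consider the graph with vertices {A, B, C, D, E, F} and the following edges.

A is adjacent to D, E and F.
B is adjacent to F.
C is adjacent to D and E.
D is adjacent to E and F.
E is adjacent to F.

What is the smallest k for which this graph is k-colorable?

4

A, D, E, F are pairwise adjacent (a clique of size 4), so at least 4 colors are needed.
One proper 4-coloring: A=yellow, B=blue, C=red, D=green, E=blue, F=red. Every edge joins two different colors.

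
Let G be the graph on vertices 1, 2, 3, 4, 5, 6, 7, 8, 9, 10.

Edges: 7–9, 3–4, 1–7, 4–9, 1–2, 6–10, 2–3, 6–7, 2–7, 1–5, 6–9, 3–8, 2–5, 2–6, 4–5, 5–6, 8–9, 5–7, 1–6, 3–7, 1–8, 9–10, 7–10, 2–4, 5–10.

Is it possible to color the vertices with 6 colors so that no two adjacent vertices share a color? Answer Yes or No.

Yes

The chromatic number is 5. 1, 2, 5, 6, 7 are mutually adjacent (a clique of size 5), so at least 5 colors are needed.
A valid assignment using 5 colors: 1=e, 2=d, 3=b, 4=a, 5=c, 6=b, 7=a, 8=a, 9=c, 10=d.
Since 6 ≥ 5, a proper 6-coloring certainly exists.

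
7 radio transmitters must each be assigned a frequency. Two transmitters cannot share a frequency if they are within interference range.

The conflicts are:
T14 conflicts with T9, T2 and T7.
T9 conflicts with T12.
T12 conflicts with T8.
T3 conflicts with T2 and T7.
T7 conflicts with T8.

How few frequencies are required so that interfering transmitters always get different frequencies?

The cycle T7-T8-T12-T9-T14-T7 has odd length 5, so it cannot be 2-colored; at least 3 frequencies are needed.
3 frequencies suffice: frequency 1 → {T12, T2, T7}; frequency 2 → {T14, T3, T8}; frequency 3 → {T9}. No two conflicting transmitters share a frequency.

3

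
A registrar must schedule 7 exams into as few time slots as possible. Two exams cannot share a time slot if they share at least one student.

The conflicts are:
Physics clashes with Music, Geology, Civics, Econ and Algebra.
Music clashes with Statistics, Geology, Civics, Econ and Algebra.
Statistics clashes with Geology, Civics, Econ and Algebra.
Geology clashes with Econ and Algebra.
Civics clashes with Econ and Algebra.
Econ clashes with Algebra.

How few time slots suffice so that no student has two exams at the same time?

Physics, Music, Geology, Econ, Algebra are mutually in conflict, so at least 5 time slots are needed.
5 time slots suffice: time slot 1 → {Music}; time slot 2 → {Econ}; time slot 3 → {Algebra}; time slot 4 → {Physics, Statistics}; time slot 5 → {Geology, Civics}. Every pair that conflicts lands in different time slots.

5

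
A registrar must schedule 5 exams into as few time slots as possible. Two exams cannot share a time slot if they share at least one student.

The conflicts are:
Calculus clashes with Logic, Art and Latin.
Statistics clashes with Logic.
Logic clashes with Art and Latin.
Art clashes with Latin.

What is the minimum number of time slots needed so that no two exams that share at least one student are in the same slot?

4

Calculus, Logic, Art, Latin are mutually in conflict, so at least 4 time slots are needed.
4 time slots suffice: Calculus=4, Statistics=2, Logic=1, Art=3, Latin=2. Each listed conflict is separated.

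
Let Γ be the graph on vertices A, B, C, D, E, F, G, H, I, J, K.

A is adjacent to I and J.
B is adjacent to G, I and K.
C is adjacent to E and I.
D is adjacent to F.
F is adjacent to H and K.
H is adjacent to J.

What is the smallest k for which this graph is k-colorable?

The cycle F-K-B-I-A-J-H-F has odd length 7, so it cannot be 2-colored; at least 3 colors are needed.
3 colors suffice: color red → {E, F, G, I, J}; color blue → {A, B, C, D, H}; color green → {K}. No two adjacent vertices share a color.

3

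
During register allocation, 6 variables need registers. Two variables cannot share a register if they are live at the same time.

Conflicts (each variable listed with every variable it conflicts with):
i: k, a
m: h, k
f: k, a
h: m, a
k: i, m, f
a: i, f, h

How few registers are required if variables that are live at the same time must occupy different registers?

3

The cycle h-m-k-i-a-h has odd length 5, so it cannot be 2-colored; at least 3 registers are needed.
3 registers suffice: register 1 → {k, a}; register 2 → {i, m, f}; register 3 → {h}. Every pair that conflicts lands in different registers.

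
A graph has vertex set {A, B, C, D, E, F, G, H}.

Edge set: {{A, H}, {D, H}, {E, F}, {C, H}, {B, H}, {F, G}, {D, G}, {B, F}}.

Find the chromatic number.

The cycle G-F-B-H-D-G has odd length 5, so it cannot be 2-colored; at least 3 colors are needed.
A valid assignment using 3 colors: A=2, B=2, C=2, D=2, E=2, F=1, G=3, H=1. Each edge has distinct colors on its endpoints.

3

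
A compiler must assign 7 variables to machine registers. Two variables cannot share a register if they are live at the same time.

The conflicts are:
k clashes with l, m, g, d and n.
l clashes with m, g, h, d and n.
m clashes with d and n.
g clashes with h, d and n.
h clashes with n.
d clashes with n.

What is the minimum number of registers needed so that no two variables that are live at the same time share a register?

5

k, l, g, d, n are mutually in conflict, so at least 5 registers are needed.
A valid assignment using 5 registers: k=5, l=1, m=4, g=4, h=3, d=3, n=2. Each listed conflict is separated.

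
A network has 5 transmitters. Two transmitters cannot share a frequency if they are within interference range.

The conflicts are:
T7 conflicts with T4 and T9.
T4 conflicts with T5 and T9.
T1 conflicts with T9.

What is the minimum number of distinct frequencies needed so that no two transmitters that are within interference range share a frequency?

T7, T4, T9 all conflict with each other, so at least 3 frequencies are needed.
Using 3 frequencies: T7=3, T4=2, T1=2, T5=1, T9=1. Every pair that conflicts lands in different frequencies.

3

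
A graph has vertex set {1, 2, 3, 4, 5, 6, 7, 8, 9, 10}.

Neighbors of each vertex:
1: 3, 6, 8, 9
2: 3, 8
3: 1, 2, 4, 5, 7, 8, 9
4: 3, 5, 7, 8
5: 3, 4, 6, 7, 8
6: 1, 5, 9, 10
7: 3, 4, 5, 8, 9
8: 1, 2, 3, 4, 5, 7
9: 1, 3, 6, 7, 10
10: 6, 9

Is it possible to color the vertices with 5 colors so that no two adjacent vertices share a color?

Yes

The chromatic number is 5. 3, 4, 5, 7, 8 are pairwise adjacent (a clique of size 5), so at least 5 colors are needed.
5 colors suffice: color a → {3, 6}; color b → {8, 9}; color c → {1, 2, 5, 10}; color d → {7}; color e → {4}.
That is already a proper 5-coloring.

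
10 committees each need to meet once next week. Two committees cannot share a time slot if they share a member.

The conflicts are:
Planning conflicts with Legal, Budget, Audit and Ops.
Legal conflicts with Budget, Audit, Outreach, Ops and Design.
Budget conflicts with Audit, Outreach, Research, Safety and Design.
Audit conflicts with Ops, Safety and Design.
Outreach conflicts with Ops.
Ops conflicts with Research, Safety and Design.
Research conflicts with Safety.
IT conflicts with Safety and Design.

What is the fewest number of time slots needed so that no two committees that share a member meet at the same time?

4

Planning, Legal, Budget, Audit all conflict with each other, so at least 4 time slots are needed.
Using 4 time slots: Planning=4, Legal=2, Budget=1, Audit=3, Outreach=3, Ops=1, Research=3, IT=1, Safety=2, Design=4. No two conflicting committees share a time slot.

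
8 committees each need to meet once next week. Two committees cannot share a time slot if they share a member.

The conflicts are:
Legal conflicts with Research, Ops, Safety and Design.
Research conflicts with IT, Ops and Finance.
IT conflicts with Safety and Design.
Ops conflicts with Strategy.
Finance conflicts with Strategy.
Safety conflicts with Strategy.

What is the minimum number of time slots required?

3

Legal, Research, Ops all conflict with each other, so at least 3 time slots are needed.
3 time slots suffice: time slot 1 → {Legal, IT, Strategy}; time slot 2 → {Research, Safety, Design}; time slot 3 → {Ops, Finance}. Each listed conflict is separated.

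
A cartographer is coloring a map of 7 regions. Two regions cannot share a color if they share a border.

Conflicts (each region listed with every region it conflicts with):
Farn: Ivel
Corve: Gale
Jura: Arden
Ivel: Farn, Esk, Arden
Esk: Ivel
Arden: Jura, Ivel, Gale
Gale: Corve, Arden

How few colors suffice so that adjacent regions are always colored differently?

Farn and Ivel conflict, so at least 2 colors are needed.
2 colors suffice: color 1 → {Farn, Corve, Esk, Arden}; color 2 → {Jura, Ivel, Gale}. No two conflicting regions share a color.

2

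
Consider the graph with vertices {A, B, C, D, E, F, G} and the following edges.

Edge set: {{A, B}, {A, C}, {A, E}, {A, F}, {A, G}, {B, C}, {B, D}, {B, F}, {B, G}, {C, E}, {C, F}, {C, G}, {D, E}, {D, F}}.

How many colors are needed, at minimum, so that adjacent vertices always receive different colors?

A, B, C, G form a clique, so at least 4 colors are needed.
4 colors suffice: color 1 → {C, D}; color 2 → {A}; color 3 → {B, E}; color 4 → {F, G}. No two adjacent vertices share a color.

4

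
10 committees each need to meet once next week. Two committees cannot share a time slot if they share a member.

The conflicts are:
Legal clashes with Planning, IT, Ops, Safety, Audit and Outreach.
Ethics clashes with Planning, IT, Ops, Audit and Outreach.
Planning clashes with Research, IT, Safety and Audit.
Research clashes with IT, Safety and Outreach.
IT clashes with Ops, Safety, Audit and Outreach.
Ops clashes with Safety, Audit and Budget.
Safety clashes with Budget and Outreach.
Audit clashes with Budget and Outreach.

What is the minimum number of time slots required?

Legal, Planning, IT, Audit pairwise conflict, so at least 4 time slots are needed.
4 time slots suffice: Legal=4, Ethics=4, Planning=3, Research=4, IT=1, Ops=3, Safety=2, Audit=2, Budget=1, Outreach=3. Every pair that conflicts lands in different time slots.

4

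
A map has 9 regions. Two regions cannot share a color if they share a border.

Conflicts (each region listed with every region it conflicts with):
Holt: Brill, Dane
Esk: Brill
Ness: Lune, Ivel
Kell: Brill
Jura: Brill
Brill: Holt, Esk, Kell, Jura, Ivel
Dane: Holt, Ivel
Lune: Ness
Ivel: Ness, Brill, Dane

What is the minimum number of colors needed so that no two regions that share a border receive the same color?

2

Ness and Ivel conflict, so at least 2 colors are needed.
One proper 2-coloring: Holt=2, Esk=2, Ness=1, Kell=2, Jura=2, Brill=1, Dane=1, Lune=2, Ivel=2. No two conflicting regions share a color.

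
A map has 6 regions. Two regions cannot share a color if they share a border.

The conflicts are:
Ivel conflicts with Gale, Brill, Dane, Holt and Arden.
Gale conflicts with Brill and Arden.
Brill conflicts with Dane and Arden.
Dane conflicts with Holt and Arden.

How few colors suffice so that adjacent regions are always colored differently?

4

Ivel, Brill, Dane, Arden all conflict with each other, so at least 4 colors are needed.
4 colors suffice: color 1 → {Ivel}; color 2 → {Gale, Dane}; color 3 → {Holt, Arden}; color 4 → {Brill}. Every pair that conflicts lands in different colors.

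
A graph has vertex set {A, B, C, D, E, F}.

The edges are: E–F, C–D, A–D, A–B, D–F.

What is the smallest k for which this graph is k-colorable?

2

C and D are adjacent, so at least 2 colors are needed.
2 colors suffice: color red → {B, D, E}; color blue → {A, C, F}. Each edge has distinct colors on its endpoints.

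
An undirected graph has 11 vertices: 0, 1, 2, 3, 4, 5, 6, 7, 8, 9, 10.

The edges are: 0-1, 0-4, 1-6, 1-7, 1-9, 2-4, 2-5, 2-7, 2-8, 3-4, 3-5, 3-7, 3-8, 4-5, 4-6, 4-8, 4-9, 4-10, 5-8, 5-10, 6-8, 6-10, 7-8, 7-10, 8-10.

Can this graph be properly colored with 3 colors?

No

4, 6, 8, 10 form a clique, so at least 4 colors are needed.
So 3 colors are not enough.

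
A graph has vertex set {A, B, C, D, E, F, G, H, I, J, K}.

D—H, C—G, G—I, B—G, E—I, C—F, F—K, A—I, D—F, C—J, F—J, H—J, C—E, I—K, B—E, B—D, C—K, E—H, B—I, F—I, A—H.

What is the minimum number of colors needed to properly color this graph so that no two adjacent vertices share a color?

3

F, I, K are mutually adjacent, so at least 3 colors are needed.
3 colors suffice: color red → {C, H, I}; color blue → {A, B, F}; color green → {D, E, G, J, K}. Every edge joins two different colors.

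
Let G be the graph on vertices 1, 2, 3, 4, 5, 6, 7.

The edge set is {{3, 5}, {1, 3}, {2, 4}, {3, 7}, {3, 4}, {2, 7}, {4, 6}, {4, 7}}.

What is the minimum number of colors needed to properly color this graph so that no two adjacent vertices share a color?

3, 4, 7 form a triangle, so at least 3 colors are needed.
3 colors suffice: color a → {1, 4, 5}; color b → {2, 3, 6}; color c → {7}. No two adjacent vertices share a color.

3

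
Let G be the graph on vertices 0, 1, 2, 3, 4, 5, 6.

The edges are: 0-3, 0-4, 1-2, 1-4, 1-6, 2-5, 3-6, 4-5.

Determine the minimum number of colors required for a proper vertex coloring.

The cycle 6-1-4-0-3-6 has odd length 5, so it cannot be 2-colored; at least 3 colors are needed.
3 colors suffice: 0=b, 1=b, 2=a, 3=a, 4=a, 5=b, 6=c. Each edge has distinct colors on its endpoints.

3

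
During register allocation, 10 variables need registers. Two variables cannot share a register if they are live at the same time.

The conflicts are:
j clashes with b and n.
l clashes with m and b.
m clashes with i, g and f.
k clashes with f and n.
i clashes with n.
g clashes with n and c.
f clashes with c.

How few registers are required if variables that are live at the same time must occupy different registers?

3

The cycle n-g-c-f-k-n has odd length 5, so it cannot be 2-colored; at least 3 registers are needed.
Using 3 registers: j=2, l=2, m=1, k=3, i=2, b=1, g=2, f=2, n=1, c=1. Every pair that conflicts lands in different registers.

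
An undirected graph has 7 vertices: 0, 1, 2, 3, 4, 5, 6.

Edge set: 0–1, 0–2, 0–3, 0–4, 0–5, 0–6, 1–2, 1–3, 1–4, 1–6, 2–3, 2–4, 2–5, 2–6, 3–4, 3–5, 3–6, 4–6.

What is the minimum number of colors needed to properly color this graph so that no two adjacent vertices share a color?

6

0, 1, 2, 3, 4, 6 are mutually adjacent (a clique of size 6), so at least 6 colors are needed.
6 colors suffice: 0=a, 1=d, 2=c, 3=b, 4=e, 5=d, 6=f. Every edge joins two different colors.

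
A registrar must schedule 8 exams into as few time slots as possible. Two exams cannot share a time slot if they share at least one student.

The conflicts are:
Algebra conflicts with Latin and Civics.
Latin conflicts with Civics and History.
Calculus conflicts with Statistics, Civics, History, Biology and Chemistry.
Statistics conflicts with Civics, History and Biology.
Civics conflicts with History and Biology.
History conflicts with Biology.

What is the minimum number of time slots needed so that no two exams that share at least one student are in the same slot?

5

Calculus, Statistics, Civics, History, Biology pairwise conflict, so at least 5 time slots are needed.
5 time slots suffice: Algebra=3, Latin=2, Calculus=2, Statistics=5, Civics=1, History=3, Biology=4, Chemistry=1. Each listed conflict is separated.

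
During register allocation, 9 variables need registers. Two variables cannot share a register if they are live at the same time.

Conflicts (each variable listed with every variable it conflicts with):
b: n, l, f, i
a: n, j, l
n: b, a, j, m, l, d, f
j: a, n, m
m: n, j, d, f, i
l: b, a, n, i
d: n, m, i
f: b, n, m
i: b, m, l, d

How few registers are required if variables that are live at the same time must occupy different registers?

3

a, n, j pairwise conflict, so at least 3 registers are needed.
3 registers suffice: register 1 → {n, i}; register 2 → {b, a, m}; register 3 → {j, l, d, f}. Each listed conflict is separated.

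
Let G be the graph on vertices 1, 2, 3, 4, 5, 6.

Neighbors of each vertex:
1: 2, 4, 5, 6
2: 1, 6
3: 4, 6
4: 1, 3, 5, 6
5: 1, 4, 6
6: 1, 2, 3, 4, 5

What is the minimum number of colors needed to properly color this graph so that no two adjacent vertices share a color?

4

1, 4, 5, 6 form a clique, so at least 4 colors are needed.
One proper 4-coloring: 1=b, 2=c, 3=b, 4=c, 5=d, 6=a. No two adjacent vertices share a color.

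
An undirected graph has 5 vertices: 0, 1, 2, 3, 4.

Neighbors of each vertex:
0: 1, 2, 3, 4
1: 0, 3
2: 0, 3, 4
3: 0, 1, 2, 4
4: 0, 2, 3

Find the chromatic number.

4

0, 2, 3, 4 are mutually adjacent (a clique of size 4), so at least 4 colors are needed.
4 colors suffice: 0=red, 1=green, 2=yellow, 3=blue, 4=green. Each edge has distinct colors on its endpoints.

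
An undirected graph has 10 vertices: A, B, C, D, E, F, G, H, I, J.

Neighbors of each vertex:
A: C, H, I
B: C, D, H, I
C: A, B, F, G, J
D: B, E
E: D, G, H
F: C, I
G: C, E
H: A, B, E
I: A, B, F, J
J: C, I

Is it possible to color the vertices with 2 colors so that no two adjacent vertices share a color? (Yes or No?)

No

The cycle G-C-A-H-E-G has odd length 5, so it cannot be 2-colored; at least 3 colors are needed.
So 2 colors are not enough.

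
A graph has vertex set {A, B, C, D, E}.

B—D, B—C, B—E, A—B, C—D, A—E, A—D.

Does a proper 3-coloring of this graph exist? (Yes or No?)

Yes

The chromatic number is 3. A, B, D are mutually adjacent, so at least 3 colors are needed.
3 colors suffice: color red → {B}; color blue → {A, C}; color green → {D, E}.
That is already a proper 3-coloring.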